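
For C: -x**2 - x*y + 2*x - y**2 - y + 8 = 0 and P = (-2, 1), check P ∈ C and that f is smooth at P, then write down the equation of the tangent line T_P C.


Tangent line at P: 5*x - y + 11 = 0.

Step 1: f(-2, 1) = 0, so P lies on C.
Step 2: partial derivatives
  f_x(x, y) = -2*x - y + 2, f_y(x, y) = -x - 2*y - 1.
  f_x(P) = 5, f_y(P) = -1 (gradient nonzero, so P is smooth).
Step 3: tangent line at P: 5·(x − -2) + -1·(y − 1) = 0.
Expanding: 5*x - y + 11 = 0.


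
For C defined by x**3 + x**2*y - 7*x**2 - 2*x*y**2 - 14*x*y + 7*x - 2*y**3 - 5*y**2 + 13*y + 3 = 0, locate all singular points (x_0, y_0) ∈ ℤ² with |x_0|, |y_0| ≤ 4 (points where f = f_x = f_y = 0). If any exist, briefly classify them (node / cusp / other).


Singular points: {(3, -2)}; classification: cusp.

Compute partial derivatives:
  f_x = 3*x**2 + 2*x*y - 14*x - 2*y**2 - 14*y + 7.
  f_y = x**2 - 4*x*y - 14*x - 6*y**2 - 10*y + 13.
Scan x_0 ∈ {−4, ..., 4}. For each x_0, f_y(x_0, y) is a polynomial in y; find its integer roots y ∈ {−4, ..., 4}, then test f_x and f at those candidates.
  x = -4: f_y(-4, y) = -6*y**2 + 6*y + 85; no integer root y with |y| ≤ 4.
  x = -3: f_y(-3, y) = -6*y**2 + 2*y + 64; no integer root y with |y| ≤ 4.
  x = -2: f_y(-2, y) = -6*y**2 - 2*y + 45; no integer root y with |y| ≤ 4.
  x = -1: f_y(-1, y) = -6*y**2 - 6*y + 28; no integer root y with |y| ≤ 4.
  x = 0: f_y(0, y) = -6*y**2 - 10*y + 13; no integer root y with |y| ≤ 4.
  x = 1: f_y(1, y) = -6*y**2 - 14*y; vanishes at y ∈ {0}. (1, 0): f_x = -4 ≠ 0.
  x = 2: f_y(2, y) = -6*y**2 - 18*y - 11; no integer root y with |y| ≤ 4.
  x = 3: f_y(3, y) = -6*y**2 - 22*y - 20; vanishes at y ∈ {-2}. (3, -2): f_x = 0, f = 0 — SINGULAR.
  x = 4: f_y(4, y) = -6*y**2 - 26*y - 27; no integer root y with |y| ≤ 4.
Only singular point on the grid: (3, -2).
Classify: substitute x = 3 + u, y = -2 + v and expand: f = u**3 + u**2*v - 2*u*v**2 - 2*v**3 + v**2.
No constant or linear terms (consistent with a singular point). Quadratic part: v**2. Cubic part: u**3 + u**2*v - 2*u*v**2 - 2*v**3.
The quadratic part v**2 is a perfect square, so there is a single (double) tangent line v = 0, i.e. y = -2. Restricting the cubic part to that line (v = 0) leaves u**3 ≠ 0, so f is not divisible by v and the branch is v² ≈ -u**3 to lowest order — this is a cusp.
Classification: cusp.


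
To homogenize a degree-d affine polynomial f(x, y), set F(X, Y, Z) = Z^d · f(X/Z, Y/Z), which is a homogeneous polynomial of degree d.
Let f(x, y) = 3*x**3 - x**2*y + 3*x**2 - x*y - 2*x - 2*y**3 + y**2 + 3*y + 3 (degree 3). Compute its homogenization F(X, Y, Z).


F(X, Y, Z) = 3*X**3 - X**2*Y + 3*X**2*Z - X*Y*Z - 2*X*Z**2 - 2*Y**3 + Y**2*Z + 3*Y*Z**2 + 3*Z**3

deg(f) = 3.
Substitute x = X/Z, y = Y/Z into f, then multiply by Z^3.
  monomial 3·x^3·y^0 ↦ 3·X^3·Y^0·Z^0.
  monomial -1·x^2·y^1 ↦ -1·X^2·Y^1·Z^0.
  monomial 3·x^2·y^0 ↦ 3·X^2·Y^0·Z^1.
  monomial -1·x^1·y^1 ↦ -1·X^1·Y^1·Z^1.
  monomial -2·x^1·y^0 ↦ -2·X^1·Y^0·Z^2.
  monomial -2·x^0·y^3 ↦ -2·X^0·Y^3·Z^0.
  monomial 1·x^0·y^2 ↦ 1·X^0·Y^2·Z^1.
  monomial 3·x^0·y^1 ↦ 3·X^0·Y^1·Z^2.
  monomial 3·x^0·y^0 ↦ 3·X^0·Y^0·Z^3.
Collecting: F(X, Y, Z) = 3*X**3 - X**2*Y + 3*X**2*Z - X*Y*Z - 2*X*Z**2 - 2*Y**3 + Y**2*Z + 3*Y*Z**2 + 3*Z**3.


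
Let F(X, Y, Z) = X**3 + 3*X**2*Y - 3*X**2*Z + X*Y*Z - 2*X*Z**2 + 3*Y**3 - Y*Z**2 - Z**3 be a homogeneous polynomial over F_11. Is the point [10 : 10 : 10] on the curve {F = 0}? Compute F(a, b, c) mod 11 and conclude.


F(10,10,10) ≡ 10 (mod 11); P is NOT on the curve.

Evaluate F(10, 10, 10) term-by-term (mod 11).
  X**3 ↦ 1·1000·1·1 = 1000
  3*X**2*Y ↦ 3·100·10·1 = 3000
  -3*X**2*Z ↦ -3·100·1·10 = -3000
  X*Y*Z ↦ 1·10·10·10 = 1000
  -2*X*Z**2 ↦ -2·10·1·100 = -2000
  3*Y**3 ↦ 3·1·1000·1 = 3000
  -Y*Z**2 ↦ -1·1·10·100 = -1000
  -Z**3 ↦ -1·1·1·1000 = -1000
Sum: F(10, 10, 10) = (1000) + (3000) + (-3000) + (1000) + (-2000) + (3000) + (-1000) + (-1000) = 1000.
Reducing mod 11: 1000 ≡ 10 (mod 11).
Since F(a, b, c) ≡ 10 ≠ 0 (mod 11), P does NOT lie on the curve.


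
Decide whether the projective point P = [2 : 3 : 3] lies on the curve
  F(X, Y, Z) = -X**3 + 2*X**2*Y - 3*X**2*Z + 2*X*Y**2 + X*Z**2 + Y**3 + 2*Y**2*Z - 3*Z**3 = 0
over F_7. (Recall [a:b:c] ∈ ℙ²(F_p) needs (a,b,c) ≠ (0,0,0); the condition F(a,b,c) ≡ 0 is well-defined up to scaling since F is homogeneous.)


F(2,3,3) ≡ 6 (mod 7); P is NOT on the curve.

Evaluate F(2, 3, 3) term-by-term (mod 7).
  -X**3 ↦ -1·8·1·1 = -8
  2*X**2*Y ↦ 2·4·3·1 = 24
  -3*X**2*Z ↦ -3·4·1·3 = -36
  2*X*Y**2 ↦ 2·2·9·1 = 36
  X*Z**2 ↦ 1·2·1·9 = 18
  Y**3 ↦ 1·1·27·1 = 27
  2*Y**2*Z ↦ 2·1·9·3 = 54
  -3*Z**3 ↦ -3·1·1·27 = -81
Sum: F(2, 3, 3) = (-8) + (24) + (-36) + (36) + (18) + (27) + (54) + (-81) = 34.
Reducing mod 7: 34 ≡ 6 (mod 7).
Since F(a, b, c) ≡ 6 ≠ 0 (mod 7), P does NOT lie on the curve.


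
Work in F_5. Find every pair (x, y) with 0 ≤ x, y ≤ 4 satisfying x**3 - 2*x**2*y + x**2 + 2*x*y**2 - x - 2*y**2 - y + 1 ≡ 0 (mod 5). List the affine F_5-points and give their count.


Affine F_5-points: {(0, 3), (0, 4), (1, 4), (4, 1), (4, 2)}; count = 5.

For each of the 25 pairs (x, y) ∈ F_5², evaluate f(x, y) mod 5. Record the zeros.
  x = 0: [0↦1, 1↦3, 2↦1, 3↦0, 4↦0]  zeros at y ∈ {3, 4}
  x = 1: [0↦2, 1↦4, 2↦1, 3↦3, 4↦0]  zeros at y ∈ {4}
  x = 2: [0↦1, 1↦4, 2↦1, 3↦2, 4↦2]  zeros at y ∈ ∅
  x = 3: [0↦4, 1↦4, 2↦2, 3↦3, 4↦2]  zeros at y ∈ ∅
  x = 4: [0↦2, 1↦0, 2↦0, 3↦2, 4↦1]  zeros at y ∈ {1, 2}
Collecting zeros: affine points = {(0, 3), (0, 4), (1, 4), (4, 1), (4, 2)}.
Total count |C(F_5)_aff| = 5.


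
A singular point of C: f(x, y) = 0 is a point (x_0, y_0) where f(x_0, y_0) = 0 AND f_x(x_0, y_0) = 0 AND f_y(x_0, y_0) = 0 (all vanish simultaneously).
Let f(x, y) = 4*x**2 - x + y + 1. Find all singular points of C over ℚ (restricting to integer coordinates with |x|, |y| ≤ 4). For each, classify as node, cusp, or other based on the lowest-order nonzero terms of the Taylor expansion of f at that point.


No singular points in the scanned grid; C is smooth there.

Compute partial derivatives:
  f_x = 8*x - 1.
  f_y = 1.
f_y = 1 is a nonzero constant, so f_y never vanishes: no point (x, y) can satisfy f = f_x = f_y = 0. In particular no (x, y) ∈ {−4, ..., 4}² is singular; the curve is smooth.


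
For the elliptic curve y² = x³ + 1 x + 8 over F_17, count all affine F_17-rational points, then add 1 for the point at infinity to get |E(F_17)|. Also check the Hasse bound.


Affine points = {(0, 5), (0, 12), (2, 1), (2, 16), (3, 2), (3, 15), (4, 5), (4, 12), (5, 6), (5, 11), (6, 3), (6, 14), (7, 1), (7, 16), (8, 1), (8, 16), (9, 7), (9, 10), (10, 7), (10, 10), (13, 5), (13, 12), (15, 7), (15, 10)}; affine count = 24; |E(F_17)| = 25.

Discriminant check: Δ ∝ 4a³ + 27b² = 4·1³ + 27·8² = 4·1 + 27·64 ≡ 15 (mod 17). Nonzero ⇒ E is nonsingular.
For each x ∈ F_17, compute rhs = x³ + 1·x + 8 mod 17, then count y ∈ F_17 with y² ≡ rhs.
  x = 0: rhs = 8, matching y values: 5, 12 (2 points).
  x = 1: rhs = 10, matching y values: none (0 points).
  x = 2: rhs = 1, matching y values: 1, 16 (2 points).
  x = 3: rhs = 4, matching y values: 2, 15 (2 points).
  x = 4: rhs = 8, matching y values: 5, 12 (2 points).
  x = 5: rhs = 2, matching y values: 6, 11 (2 points).
  x = 6: rhs = 9, matching y values: 3, 14 (2 points).
  x = 7: rhs = 1, matching y values: 1, 16 (2 points).
  x = 8: rhs = 1, matching y values: 1, 16 (2 points).
  x = 9: rhs = 15, matching y values: 7, 10 (2 points).
  x = 10: rhs = 15, matching y values: 7, 10 (2 points).
  x = 11: rhs = 7, matching y values: none (0 points).
  x = 12: rhs = 14, matching y values: none (0 points).
  x = 13: rhs = 8, matching y values: 5, 12 (2 points).
  x = 14: rhs = 12, matching y values: none (0 points).
  x = 15: rhs = 15, matching y values: 7, 10 (2 points).
  x = 16: rhs = 6, matching y values: none (0 points).
Total affine count: 24.
Full point count |E(F_17)| = 24 + 1 = 25.
Hasse bound: |25 − (17+1)| = |7| = 7 ≤ 2√17 ≈ 8.2462 ✓.


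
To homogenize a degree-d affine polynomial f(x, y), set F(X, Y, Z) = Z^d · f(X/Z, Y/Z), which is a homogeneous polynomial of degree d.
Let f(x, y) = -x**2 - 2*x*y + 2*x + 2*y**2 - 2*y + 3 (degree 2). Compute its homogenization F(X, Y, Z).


F(X, Y, Z) = -X**2 - 2*X*Y + 2*X*Z + 2*Y**2 - 2*Y*Z + 3*Z**2

deg(f) = 2.
Substitute x = X/Z, y = Y/Z into f, then multiply by Z^2.
  monomial -1·x^2·y^0 ↦ -1·X^2·Y^0·Z^0.
  monomial -2·x^1·y^1 ↦ -2·X^1·Y^1·Z^0.
  monomial 2·x^1·y^0 ↦ 2·X^1·Y^0·Z^1.
  monomial 2·x^0·y^2 ↦ 2·X^0·Y^2·Z^0.
  monomial -2·x^0·y^1 ↦ -2·X^0·Y^1·Z^1.
  monomial 3·x^0·y^0 ↦ 3·X^0·Y^0·Z^2.
Collecting: F(X, Y, Z) = -X**2 - 2*X*Y + 2*X*Z + 2*Y**2 - 2*Y*Z + 3*Z**2.


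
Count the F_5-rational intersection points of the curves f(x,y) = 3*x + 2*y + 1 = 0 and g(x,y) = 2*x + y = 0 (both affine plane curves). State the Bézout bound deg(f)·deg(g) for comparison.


Common zeros: {(1, 3)}; count = 1; Bézout bound = 1.

deg(f) = 1, deg(g) = 1, so Bézout bound = 1.
Scan x ∈ F_5. For each x, list the y ∈ F_5 with f(x, y) ≡ 0 and those with g(x, y) ≡ 0 (mod 5); the common zeros in that column are the intersection.
  x = 0: f ≡ 0 at y ∈ {2}; g ≡ 0 at y ∈ {0}; common: ∅.
  x = 1: f ≡ 0 at y ∈ {3}; g ≡ 0 at y ∈ {3}; common: {3}.
  x = 2: f ≡ 0 at y ∈ {4}; g ≡ 0 at y ∈ {1}; common: ∅.
  x = 3: f ≡ 0 at y ∈ {0}; g ≡ 0 at y ∈ {4}; common: ∅.
  x = 4: f ≡ 0 at y ∈ {1}; g ≡ 0 at y ∈ {2}; common: ∅.
Collecting: common zeros = {(1, 3)}, so the count is 1.
Comparison with the Bézout bound: 1 ≤ 1 = deg(f)·deg(g), as expected for curves with no common component (the bound is attained).


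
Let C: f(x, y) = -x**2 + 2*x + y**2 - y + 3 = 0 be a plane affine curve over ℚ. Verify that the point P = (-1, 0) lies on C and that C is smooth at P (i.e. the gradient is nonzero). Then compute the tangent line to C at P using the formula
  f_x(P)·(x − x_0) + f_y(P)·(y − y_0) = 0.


Tangent line at P: 4*x - y + 4 = 0.

Step 1: f(-1, 0) = 0, so P lies on C.
Step 2: partial derivatives
  f_x(x, y) = 2 - 2*x, f_y(x, y) = 2*y - 1.
  f_x(P) = 4, f_y(P) = -1 (gradient nonzero, so P is smooth).
Step 3: tangent line at P: 4·(x − -1) + -1·(y − 0) = 0.
Expanding: 4*x - y + 4 = 0.


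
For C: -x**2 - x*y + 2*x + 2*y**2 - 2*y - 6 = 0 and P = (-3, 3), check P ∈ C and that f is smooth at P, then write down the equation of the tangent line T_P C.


Tangent line at P: 5*x + 13*y - 24 = 0.

Step 1: f(-3, 3) = 0, so P lies on C.
Step 2: partial derivatives
  f_x(x, y) = -2*x - y + 2, f_y(x, y) = -x + 4*y - 2.
  f_x(P) = 5, f_y(P) = 13 (gradient nonzero, so P is smooth).
Step 3: tangent line at P: 5·(x − -3) + 13·(y − 3) = 0.
Expanding: 5*x + 13*y - 24 = 0.


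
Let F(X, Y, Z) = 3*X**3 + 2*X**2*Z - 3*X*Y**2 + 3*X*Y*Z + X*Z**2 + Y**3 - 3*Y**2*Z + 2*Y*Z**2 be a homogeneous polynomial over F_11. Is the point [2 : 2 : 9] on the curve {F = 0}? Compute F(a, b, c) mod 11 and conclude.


F(2,2,9) ≡ 5 (mod 11); P is NOT on the curve.

Evaluate F(2, 2, 9) term-by-term (mod 11).
  3*X**3 ↦ 3·8·1·1 = 24
  2*X**2*Z ↦ 2·4·1·9 = 72
  -3*X*Y**2 ↦ -3·2·4·1 = -24
  3*X*Y*Z ↦ 3·2·2·9 = 108
  X*Z**2 ↦ 1·2·1·81 = 162
  Y**3 ↦ 1·1·8·1 = 8
  -3*Y**2*Z ↦ -3·1·4·9 = -108
  2*Y*Z**2 ↦ 2·1·2·81 = 324
Sum: F(2, 2, 9) = (24) + (72) + (-24) + (108) + (162) + (8) + (-108) + (324) = 566.
Reducing mod 11: 566 ≡ 5 (mod 11).
Since F(a, b, c) ≡ 5 ≠ 0 (mod 11), P does NOT lie on the curve.


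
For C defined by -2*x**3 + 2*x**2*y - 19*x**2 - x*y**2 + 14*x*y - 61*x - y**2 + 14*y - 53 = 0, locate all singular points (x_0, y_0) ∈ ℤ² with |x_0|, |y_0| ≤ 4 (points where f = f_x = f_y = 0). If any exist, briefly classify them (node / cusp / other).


Singular points: {(-2, 3)}; classification: node.

Compute partial derivatives:
  f_x = -6*x**2 + 4*x*y - 38*x - y**2 + 14*y - 61.
  f_y = 2*x**2 - 2*x*y + 14*x - 2*y + 14.
Scan x_0 ∈ {−4, ..., 4}. For each x_0, f_y(x_0, y) is a polynomial in y; find its integer roots y ∈ {−4, ..., 4}, then test f_x and f at those candidates.
  x = -4: f_y(-4, y) = 6*y - 10; no integer root y with |y| ≤ 4.
  x = -3: f_y(-3, y) = 4*y - 10; no integer root y with |y| ≤ 4.
  x = -2: f_y(-2, y) = 2*y - 6; vanishes at y ∈ {3}. (-2, 3): f_x = 0, f = 0 — SINGULAR.
  x = -1: f_y(-1, y) = 2; no integer root y with |y| ≤ 4.
  x = 0: f_y(0, y) = 14 - 2*y; no integer root y with |y| ≤ 4.
  x = 1: f_y(1, y) = 30 - 4*y; no integer root y with |y| ≤ 4.
  x = 2: f_y(2, y) = 50 - 6*y; no integer root y with |y| ≤ 4.
  x = 3: f_y(3, y) = 74 - 8*y; no integer root y with |y| ≤ 4.
  x = 4: f_y(4, y) = 102 - 10*y; no integer root y with |y| ≤ 4.
Only singular point on the grid: (-2, 3).
Classify: substitute x = -2 + u, y = 3 + v and expand: f = -2*u**3 + 2*u**2*v - u**2 - u*v**2 + v**2.
No constant or linear terms (consistent with a singular point). Quadratic part: -u**2 + v**2. Cubic part: -2*u**3 + 2*u**2*v - u*v**2.
The quadratic part v**2 - u**2 = (v − u)(v + u) splits into two distinct linear factors, so there are two distinct tangent lines y − 3 = ±(x − -2) — this is a node (ordinary double point).
Classification: node.


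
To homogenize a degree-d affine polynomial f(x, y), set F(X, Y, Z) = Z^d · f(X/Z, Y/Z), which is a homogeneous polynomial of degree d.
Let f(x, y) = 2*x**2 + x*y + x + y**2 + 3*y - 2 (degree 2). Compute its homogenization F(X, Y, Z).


F(X, Y, Z) = 2*X**2 + X*Y + X*Z + Y**2 + 3*Y*Z - 2*Z**2

deg(f) = 2.
Substitute x = X/Z, y = Y/Z into f, then multiply by Z^2.
  monomial 2·x^2·y^0 ↦ 2·X^2·Y^0·Z^0.
  monomial 1·x^1·y^1 ↦ 1·X^1·Y^1·Z^0.
  monomial 1·x^1·y^0 ↦ 1·X^1·Y^0·Z^1.
  monomial 1·x^0·y^2 ↦ 1·X^0·Y^2·Z^0.
  monomial 3·x^0·y^1 ↦ 3·X^0·Y^1·Z^1.
  monomial -2·x^0·y^0 ↦ -2·X^0·Y^0·Z^2.
Collecting: F(X, Y, Z) = 2*X**2 + X*Y + X*Z + Y**2 + 3*Y*Z - 2*Z**2.


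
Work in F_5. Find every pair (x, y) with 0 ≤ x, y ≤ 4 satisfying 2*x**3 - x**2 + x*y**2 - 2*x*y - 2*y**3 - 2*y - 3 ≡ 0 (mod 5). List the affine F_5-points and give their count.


Affine F_5-points: {(1, 4), (2, 3), (3, 1), (3, 4), (4, 4)}; count = 5.

For each of the 25 pairs (x, y) ∈ F_5², evaluate f(x, y) mod 5. Record the zeros.
  x = 0: [0↦2, 1↦3, 2↦2, 3↦2, 4↦1]  zeros at y ∈ ∅
  x = 1: [0↦3, 1↦3, 2↦3, 3↦1, 4↦0]  zeros at y ∈ {4}
  x = 2: [0↦4, 1↦3, 2↦4, 3↦0, 4↦4]  zeros at y ∈ {3}
  x = 3: [0↦2, 1↦0, 2↦2, 3↦1, 4↦0]  zeros at y ∈ {1, 4}
  x = 4: [0↦4, 1↦1, 2↦4, 3↦1, 4↦0]  zeros at y ∈ {4}
Collecting zeros: affine points = {(1, 4), (2, 3), (3, 1), (3, 4), (4, 4)}.
Total count |C(F_5)_aff| = 5.


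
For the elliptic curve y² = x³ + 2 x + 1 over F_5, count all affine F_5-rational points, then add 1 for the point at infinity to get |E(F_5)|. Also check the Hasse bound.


Affine points = {(0, 1), (0, 4), (1, 2), (1, 3), (3, 2), (3, 3)}; affine count = 6; |E(F_5)| = 7.

Discriminant check: Δ ∝ 4a³ + 27b² = 4·2³ + 27·1² = 4·8 + 27·1 ≡ 4 (mod 5). Nonzero ⇒ E is nonsingular.
For each x ∈ F_5, compute rhs = x³ + 2·x + 1 mod 5, then count y ∈ F_5 with y² ≡ rhs.
  x = 0: rhs = 1, matching y values: 1, 4 (2 points).
  x = 1: rhs = 4, matching y values: 2, 3 (2 points).
  x = 2: rhs = 3, matching y values: none (0 points).
  x = 3: rhs = 4, matching y values: 2, 3 (2 points).
  x = 4: rhs = 3, matching y values: none (0 points).
Total affine count: 6.
Full point count |E(F_5)| = 6 + 1 = 7.
Hasse bound: |7 − (5+1)| = |1| = 1 ≤ 2√5 ≈ 4.4721 ✓.


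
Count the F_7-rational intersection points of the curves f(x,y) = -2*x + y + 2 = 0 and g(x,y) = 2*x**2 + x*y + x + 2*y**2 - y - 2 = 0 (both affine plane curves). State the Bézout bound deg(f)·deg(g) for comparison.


Common zeros: ∅; count = 0; Bézout bound = 2.

deg(f) = 1, deg(g) = 2, so Bézout bound = 2.
Scan x ∈ F_7. For each x, list the y ∈ F_7 with f(x, y) ≡ 0 and those with g(x, y) ≡ 0 (mod 7); the common zeros in that column are the intersection.
  x = 0: f ≡ 0 at y ∈ {5}; g ≡ 0 at y ∈ ∅; common: ∅.
  x = 1: f ≡ 0 at y ∈ {0}; g ≡ 0 at y ∈ ∅; common: ∅.
  x = 2: f ≡ 0 at y ∈ {2}; g ≡ 0 at y ∈ {5}; common: ∅.
  x = 3: f ≡ 0 at y ∈ {4}; g ≡ 0 at y ∈ ∅; common: ∅.
  x = 4: f ≡ 0 at y ∈ {6}; g ≡ 0 at y ∈ ∅; common: ∅.
  x = 5: f ≡ 0 at y ∈ {1}; g ≡ 0 at y ∈ ∅; common: ∅.
  x = 6: f ≡ 0 at y ∈ {3}; g ≡ 0 at y ∈ ∅; common: ∅.
Collecting: common zeros = ∅, so the count is 0.
Comparison with the Bézout bound: 0 ≤ 2 = deg(f)·deg(g), as expected for curves with no common component (the affine F_7-count falls short of the bound because intersections may lie at infinity, over extension fields, or carry multiplicity).


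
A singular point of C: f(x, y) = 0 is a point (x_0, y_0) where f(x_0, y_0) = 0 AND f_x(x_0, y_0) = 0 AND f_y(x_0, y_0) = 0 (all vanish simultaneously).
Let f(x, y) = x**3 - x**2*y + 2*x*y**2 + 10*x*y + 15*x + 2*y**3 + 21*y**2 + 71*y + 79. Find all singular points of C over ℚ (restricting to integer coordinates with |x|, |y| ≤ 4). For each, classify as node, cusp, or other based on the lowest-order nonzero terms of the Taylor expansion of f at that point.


Singular points: {(-1, -3)}; classification: cusp.

Compute partial derivatives:
  f_x = 3*x**2 - 2*x*y + 2*y**2 + 10*y + 15.
  f_y = -x**2 + 4*x*y + 10*x + 6*y**2 + 42*y + 71.
Scan x_0 ∈ {−4, ..., 4}. For each x_0, f_y(x_0, y) is a polynomial in y; find its integer roots y ∈ {−4, ..., 4}, then test f_x and f at those candidates.
  x = -4: f_y(-4, y) = 6*y**2 + 26*y + 15; no integer root y with |y| ≤ 4.
  x = -3: f_y(-3, y) = 6*y**2 + 30*y + 32; no integer root y with |y| ≤ 4.
  x = -2: f_y(-2, y) = 6*y**2 + 34*y + 47; no integer root y with |y| ≤ 4.
  x = -1: f_y(-1, y) = 6*y**2 + 38*y + 60; vanishes at y ∈ {-3}. (-1, -3): f_x = 0, f = 0 — SINGULAR.
  x = 0: f_y(0, y) = 6*y**2 + 42*y + 71; no integer root y with |y| ≤ 4.
  x = 1: f_y(1, y) = 6*y**2 + 46*y + 80; no integer root y with |y| ≤ 4.
  x = 2: f_y(2, y) = 6*y**2 + 50*y + 87; no integer root y with |y| ≤ 4.
  x = 3: f_y(3, y) = 6*y**2 + 54*y + 92; no integer root y with |y| ≤ 4.
  x = 4: f_y(4, y) = 6*y**2 + 58*y + 95; no integer root y with |y| ≤ 4.
Only singular point on the grid: (-1, -3).
Classify: substitute x = -1 + u, y = -3 + v and expand: f = u**3 - u**2*v + 2*u*v**2 + 2*v**3 + v**2.
No constant or linear terms (consistent with a singular point). Quadratic part: v**2. Cubic part: u**3 - u**2*v + 2*u*v**2 + 2*v**3.
The quadratic part v**2 is a perfect square, so there is a single (double) tangent line v = 0, i.e. y = -3. Restricting the cubic part to that line (v = 0) leaves u**3 ≠ 0, so f is not divisible by v and the branch is v² ≈ -u**3 to lowest order — this is a cusp.
Classification: cusp.


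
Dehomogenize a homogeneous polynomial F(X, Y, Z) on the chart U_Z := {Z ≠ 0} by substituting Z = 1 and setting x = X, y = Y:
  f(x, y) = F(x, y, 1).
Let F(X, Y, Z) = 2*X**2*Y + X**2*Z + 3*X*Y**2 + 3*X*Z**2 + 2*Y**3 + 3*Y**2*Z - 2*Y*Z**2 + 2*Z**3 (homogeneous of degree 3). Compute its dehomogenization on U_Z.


f(x, y) = 2*x**2*y + x**2 + 3*x*y**2 + 3*x + 2*y**3 + 3*y**2 - 2*y + 2

On U_Z we set Z = 1. Each monomial c·X^i·Y^j·Z^k in F becomes c·x^i·y^j·1^k = c·x^i·y^j.
Substituting Z = 1: F(X, Y, 1) = 2*x**2*y + x**2 + 3*x*y**2 + 3*x + 2*y**3 + 3*y**2 - 2*y + 2.
Note: deg(f) ≤ deg(F) = 3; strict inequality happens when F is divisible by Z (lost terms).


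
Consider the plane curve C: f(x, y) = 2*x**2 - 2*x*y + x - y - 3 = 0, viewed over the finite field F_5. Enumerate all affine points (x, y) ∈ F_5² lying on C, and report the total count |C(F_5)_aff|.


Affine F_5-points: {(0, 2), (1, 0), (3, 4), (4, 2)}; count = 4.

For each of the 25 pairs (x, y) ∈ F_5², evaluate f(x, y) mod 5. Record the zeros.
  x = 0: [0↦2, 1↦1, 2↦0, 3↦4, 4↦3]  zeros at y ∈ {2}
  x = 1: [0↦0, 1↦2, 2↦4, 3↦1, 4↦3]  zeros at y ∈ {0}
  x = 2: [0↦2, 1↦2, 2↦2, 3↦2, 4↦2]  zeros at y ∈ ∅
  x = 3: [0↦3, 1↦1, 2↦4, 3↦2, 4↦0]  zeros at y ∈ {4}
  x = 4: [0↦3, 1↦4, 2↦0, 3↦1, 4↦2]  zeros at y ∈ {2}
Collecting zeros: affine points = {(0, 2), (1, 0), (3, 4), (4, 2)}.
Total count |C(F_5)_aff| = 4.


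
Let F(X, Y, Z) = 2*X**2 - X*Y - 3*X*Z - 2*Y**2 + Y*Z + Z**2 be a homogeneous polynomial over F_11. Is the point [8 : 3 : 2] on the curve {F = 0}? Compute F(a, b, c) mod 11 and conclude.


F(8,3,2) ≡ 4 (mod 11); P is NOT on the curve.

Evaluate F(8, 3, 2) term-by-term (mod 11).
  2*X**2 ↦ 2·64·1·1 = 128
  -X*Y ↦ -1·8·3·1 = -24
  -3*X*Z ↦ -3·8·1·2 = -48
  -2*Y**2 ↦ -2·1·9·1 = -18
  Y*Z ↦ 1·1·3·2 = 6
  Z**2 ↦ 1·1·1·4 = 4
Sum: F(8, 3, 2) = (128) + (-24) + (-48) + (-18) + (6) + (4) = 48.
Reducing mod 11: 48 ≡ 4 (mod 11).
Since F(a, b, c) ≡ 4 ≠ 0 (mod 11), P does NOT lie on the curve.


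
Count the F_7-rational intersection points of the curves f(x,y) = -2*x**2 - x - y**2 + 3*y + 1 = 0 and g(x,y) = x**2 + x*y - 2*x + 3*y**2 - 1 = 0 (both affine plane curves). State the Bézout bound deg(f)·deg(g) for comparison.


Common zeros: {(4, 0)}; count = 1; Bézout bound = 4.

deg(f) = 2, deg(g) = 2, so Bézout bound = 4.
Scan x ∈ F_7. For each x, list the y ∈ F_7 with f(x, y) ≡ 0 and those with g(x, y) ≡ 0 (mod 7); the common zeros in that column are the intersection.
  x = 0: f ≡ 0 at y ∈ ∅; g ≡ 0 at y ∈ ∅; common: ∅.
  x = 1: f ≡ 0 at y ∈ {1, 2}; g ≡ 0 at y ∈ {3, 6}; common: ∅.
  x = 2: f ≡ 0 at y ∈ {1, 2}; g ≡ 0 at y ∈ {5, 6}; common: ∅.
  x = 3: f ≡ 0 at y ∈ ∅; g ≡ 0 at y ∈ ∅; common: ∅.
  x = 4: f ≡ 0 at y ∈ {0, 3}; g ≡ 0 at y ∈ {0, 1}; common: {0}.
  x = 5: f ≡ 0 at y ∈ ∅; g ≡ 0 at y ∈ {0, 3}; common: ∅.
  x = 6: f ≡ 0 at y ∈ {0, 3}; g ≡ 0 at y ∈ ∅; common: ∅.
Collecting: common zeros = {(4, 0)}, so the count is 1.
Comparison with the Bézout bound: 1 ≤ 4 = deg(f)·deg(g), as expected for curves with no common component (the affine F_7-count falls short of the bound because intersections may lie at infinity, over extension fields, or carry multiplicity).


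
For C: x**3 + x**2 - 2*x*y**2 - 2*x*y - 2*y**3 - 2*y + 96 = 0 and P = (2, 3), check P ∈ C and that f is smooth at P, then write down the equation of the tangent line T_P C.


Tangent line at P: -8*x - 84*y + 268 = 0.

Step 1: f(2, 3) = 0, so P lies on C.
Step 2: partial derivatives
  f_x(x, y) = 3*x**2 + 2*x - 2*y**2 - 2*y, f_y(x, y) = -4*x*y - 2*x - 6*y**2 - 2.
  f_x(P) = -8, f_y(P) = -84 (gradient nonzero, so P is smooth).
Step 3: tangent line at P: -8·(x − 2) + -84·(y − 3) = 0.
Expanding: -8*x - 84*y + 268 = 0.


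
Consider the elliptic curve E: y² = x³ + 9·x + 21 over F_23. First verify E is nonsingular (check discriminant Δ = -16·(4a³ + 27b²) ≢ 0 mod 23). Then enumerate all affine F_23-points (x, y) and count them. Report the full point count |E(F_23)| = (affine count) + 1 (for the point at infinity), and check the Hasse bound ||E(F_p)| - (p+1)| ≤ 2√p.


Affine points = {(1, 10), (1, 13), (2, 1), (2, 22), (3, 11), (3, 12), (4, 11), (4, 12), (7, 6), (7, 17), (9, 7), (9, 16), (11, 5), (11, 18), (13, 9), (13, 14), (14, 4), (14, 19), (15, 9), (15, 14), (16, 11), (16, 12), (17, 2), (17, 21), (18, 9), (18, 14), (19, 6), (19, 17), (20, 6), (20, 17), (21, 8), (21, 15)}; affine count = 32; |E(F_23)| = 33.

Discriminant check: Δ ∝ 4a³ + 27b² = 4·9³ + 27·21² = 4·729 + 27·441 ≡ 11 (mod 23). Nonzero ⇒ E is nonsingular.
For each x ∈ F_23, compute rhs = x³ + 9·x + 21 mod 23, then count y ∈ F_23 with y² ≡ rhs.
  x = 0: rhs = 21, matching y values: none (0 points).
  x = 1: rhs = 8, matching y values: 10, 13 (2 points).
  x = 2: rhs = 1, matching y values: 1, 22 (2 points).
  x = 3: rhs = 6, matching y values: 11, 12 (2 points).
  x = 4: rhs = 6, matching y values: 11, 12 (2 points).
  x = 5: rhs = 7, matching y values: none (0 points).
  x = 6: rhs = 15, matching y values: none (0 points).
  x = 7: rhs = 13, matching y values: 6, 17 (2 points).
  x = 8: rhs = 7, matching y values: none (0 points).
  x = 9: rhs = 3, matching y values: 7, 16 (2 points).
  x = 10: rhs = 7, matching y values: none (0 points).
  x = 11: rhs = 2, matching y values: 5, 18 (2 points).
  x = 12: rhs = 17, matching y values: none (0 points).
  x = 13: rhs = 12, matching y values: 9, 14 (2 points).
  x = 14: rhs = 16, matching y values: 4, 19 (2 points).
  x = 15: rhs = 12, matching y values: 9, 14 (2 points).
  x = 16: rhs = 6, matching y values: 11, 12 (2 points).
  x = 17: rhs = 4, matching y values: 2, 21 (2 points).
  x = 18: rhs = 12, matching y values: 9, 14 (2 points).
  x = 19: rhs = 13, matching y values: 6, 17 (2 points).
  x = 20: rhs = 13, matching y values: 6, 17 (2 points).
  x = 21: rhs = 18, matching y values: 8, 15 (2 points).
  x = 22: rhs = 11, matching y values: none (0 points).
Total affine count: 32.
Full point count |E(F_23)| = 32 + 1 = 33.
Hasse bound: |33 − (23+1)| = |9| = 9 ≤ 2√23 ≈ 9.5917 ✓.


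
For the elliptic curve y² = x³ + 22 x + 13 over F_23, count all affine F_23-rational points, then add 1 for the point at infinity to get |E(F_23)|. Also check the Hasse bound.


Affine points = {(0, 6), (0, 17), (1, 6), (1, 17), (4, 2), (4, 21), (5, 8), (5, 15), (6, 4), (6, 19), (7, 2), (7, 21), (12, 2), (12, 21), (13, 9), (13, 14), (14, 11), (14, 12), (18, 10), (18, 13), (20, 9), (20, 14), (22, 6), (22, 17)}; affine count = 24; |E(F_23)| = 25.

Discriminant check: Δ ∝ 4a³ + 27b² = 4·22³ + 27·13² = 4·10648 + 27·169 ≡ 5 (mod 23). Nonzero ⇒ E is nonsingular.
For each x ∈ F_23, compute rhs = x³ + 22·x + 13 mod 23, then count y ∈ F_23 with y² ≡ rhs.
  x = 0: rhs = 13, matching y values: 6, 17 (2 points).
  x = 1: rhs = 13, matching y values: 6, 17 (2 points).
  x = 2: rhs = 19, matching y values: none (0 points).
  x = 3: rhs = 14, matching y values: none (0 points).
  x = 4: rhs = 4, matching y values: 2, 21 (2 points).
  x = 5: rhs = 18, matching y values: 8, 15 (2 points).
  x = 6: rhs = 16, matching y values: 4, 19 (2 points).
  x = 7: rhs = 4, matching y values: 2, 21 (2 points).
  x = 8: rhs = 11, matching y values: none (0 points).
  x = 9: rhs = 20, matching y values: none (0 points).
  x = 10: rhs = 14, matching y values: none (0 points).
  x = 11: rhs = 22, matching y values: none (0 points).
  x = 12: rhs = 4, matching y values: 2, 21 (2 points).
  x = 13: rhs = 12, matching y values: 9, 14 (2 points).
  x = 14: rhs = 6, matching y values: 11, 12 (2 points).
  x = 15: rhs = 15, matching y values: none (0 points).
  x = 16: rhs = 22, matching y values: none (0 points).
  x = 17: rhs = 10, matching y values: none (0 points).
  x = 18: rhs = 8, matching y values: 10, 13 (2 points).
  x = 19: rhs = 22, matching y values: none (0 points).
  x = 20: rhs = 12, matching y values: 9, 14 (2 points).
  x = 21: rhs = 7, matching y values: none (0 points).
  x = 22: rhs = 13, matching y values: 6, 17 (2 points).
Total affine count: 24.
Full point count |E(F_23)| = 24 + 1 = 25.
Hasse bound: |25 − (23+1)| = |1| = 1 ≤ 2√23 ≈ 9.5917 ✓.


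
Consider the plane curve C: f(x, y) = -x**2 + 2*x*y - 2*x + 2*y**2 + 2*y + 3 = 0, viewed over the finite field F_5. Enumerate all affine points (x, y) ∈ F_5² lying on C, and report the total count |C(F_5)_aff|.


Affine F_5-points: {(0, 2), (1, 0), (1, 3), (2, 0), (2, 2), (3, 3)}; count = 6.

For each of the 25 pairs (x, y) ∈ F_5², evaluate f(x, y) mod 5. Record the zeros.
  x = 0: [0↦3, 1↦2, 2↦0, 3↦2, 4↦3]  zeros at y ∈ {2}
  x = 1: [0↦0, 1↦1, 2↦1, 3↦0, 4↦3]  zeros at y ∈ {0, 3}
  x = 2: [0↦0, 1↦3, 2↦0, 3↦1, 4↦1]  zeros at y ∈ {0, 2}
  x = 3: [0↦3, 1↦3, 2↦2, 3↦0, 4↦2]  zeros at y ∈ {3}
  x = 4: [0↦4, 1↦1, 2↦2, 3↦2, 4↦1]  zeros at y ∈ ∅
Collecting zeros: affine points = {(0, 2), (1, 0), (1, 3), (2, 0), (2, 2), (3, 3)}.
Total count |C(F_5)_aff| = 6.


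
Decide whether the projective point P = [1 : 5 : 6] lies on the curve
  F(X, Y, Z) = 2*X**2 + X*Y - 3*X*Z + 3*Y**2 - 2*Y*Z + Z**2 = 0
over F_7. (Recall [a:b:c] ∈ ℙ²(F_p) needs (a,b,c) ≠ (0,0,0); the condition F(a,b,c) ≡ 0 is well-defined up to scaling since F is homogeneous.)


F(1,5,6) ≡ 5 (mod 7); P is NOT on the curve.

Evaluate F(1, 5, 6) term-by-term (mod 7).
  2*X**2 ↦ 2·1·1·1 = 2
  X*Y ↦ 1·1·5·1 = 5
  -3*X*Z ↦ -3·1·1·6 = -18
  3*Y**2 ↦ 3·1·25·1 = 75
  -2*Y*Z ↦ -2·1·5·6 = -60
  Z**2 ↦ 1·1·1·36 = 36
Sum: F(1, 5, 6) = (2) + (5) + (-18) + (75) + (-60) + (36) = 40.
Reducing mod 7: 40 ≡ 5 (mod 7).
Since F(a, b, c) ≡ 5 ≠ 0 (mod 7), P does NOT lie on the curve.


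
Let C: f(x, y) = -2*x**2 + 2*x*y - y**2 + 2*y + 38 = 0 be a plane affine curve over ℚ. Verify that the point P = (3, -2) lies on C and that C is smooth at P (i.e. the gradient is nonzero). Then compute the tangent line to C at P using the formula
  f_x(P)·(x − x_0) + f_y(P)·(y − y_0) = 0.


Tangent line at P: -16*x + 12*y + 72 = 0.

Step 1: f(3, -2) = 0, so P lies on C.
Step 2: partial derivatives
  f_x(x, y) = -4*x + 2*y, f_y(x, y) = 2*x - 2*y + 2.
  f_x(P) = -16, f_y(P) = 12 (gradient nonzero, so P is smooth).
Step 3: tangent line at P: -16·(x − 3) + 12·(y − -2) = 0.
Expanding: -16*x + 12*y + 72 = 0.


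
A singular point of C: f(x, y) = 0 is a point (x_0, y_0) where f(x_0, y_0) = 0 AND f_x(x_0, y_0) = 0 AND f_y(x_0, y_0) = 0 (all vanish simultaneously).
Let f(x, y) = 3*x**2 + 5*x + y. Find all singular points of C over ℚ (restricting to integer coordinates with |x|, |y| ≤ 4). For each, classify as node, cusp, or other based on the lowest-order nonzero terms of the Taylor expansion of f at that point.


No singular points in the scanned grid; C is smooth there.

Compute partial derivatives:
  f_x = 6*x + 5.
  f_y = 1.
f_y = 1 is a nonzero constant, so f_y never vanishes: no point (x, y) can satisfy f = f_x = f_y = 0. In particular no (x, y) ∈ {−4, ..., 4}² is singular; the curve is smooth.


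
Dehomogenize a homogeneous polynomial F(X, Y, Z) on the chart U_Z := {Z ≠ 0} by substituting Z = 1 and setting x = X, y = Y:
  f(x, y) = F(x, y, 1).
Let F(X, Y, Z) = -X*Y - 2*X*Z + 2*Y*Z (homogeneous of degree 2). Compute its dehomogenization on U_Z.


f(x, y) = -x*y - 2*x + 2*y

On U_Z we set Z = 1. Each monomial c·X^i·Y^j·Z^k in F becomes c·x^i·y^j·1^k = c·x^i·y^j.
Substituting Z = 1: F(X, Y, 1) = -x*y - 2*x + 2*y.
Note: deg(f) ≤ deg(F) = 2; strict inequality happens when F is divisible by Z (lost terms).


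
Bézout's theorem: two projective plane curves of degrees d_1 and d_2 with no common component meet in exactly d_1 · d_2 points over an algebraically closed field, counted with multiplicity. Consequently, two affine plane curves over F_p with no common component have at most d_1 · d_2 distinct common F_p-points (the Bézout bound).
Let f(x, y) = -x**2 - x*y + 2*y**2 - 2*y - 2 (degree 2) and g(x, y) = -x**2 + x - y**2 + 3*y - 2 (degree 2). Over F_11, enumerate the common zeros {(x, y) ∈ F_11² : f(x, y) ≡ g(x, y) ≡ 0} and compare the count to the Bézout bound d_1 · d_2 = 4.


Common zeros: ∅; count = 0; Bézout bound = 4.

deg(f) = 2, deg(g) = 2, so Bézout bound = 4.
Scan x ∈ F_11. For each x, list the y ∈ F_11 with f(x, y) ≡ 0 and those with g(x, y) ≡ 0 (mod 11); the common zeros in that column are the intersection.
  x = 0: f ≡ 0 at y ∈ {4, 8}; g ≡ 0 at y ∈ {1, 2}; common: ∅.
  x = 1: f ≡ 0 at y ∈ {9}; g ≡ 0 at y ∈ {1, 2}; common: ∅.
  x = 2: f ≡ 0 at y ∈ {3, 10}; g ≡ 0 at y ∈ {6, 8}; common: ∅.
  x = 3: f ≡ 0 at y ∈ {0, 8}; g ≡ 0 at y ∈ ∅; common: ∅.
  x = 4: f ≡ 0 at y ∈ {1, 2}; g ≡ 0 at y ∈ ∅; common: ∅.
  x = 5: f ≡ 0 at y ∈ {2, 7}; g ≡ 0 at y ∈ {0, 3}; common: ∅.
  x = 6: f ≡ 0 at y ∈ {1, 3}; g ≡ 0 at y ∈ ∅; common: ∅.
  x = 7: f ≡ 0 at y ∈ {4, 6}; g ≡ 0 at y ∈ {0, 3}; common: ∅.
  x = 8: f ≡ 0 at y ∈ {0, 5}; g ≡ 0 at y ∈ ∅; common: ∅.
  x = 9: f ≡ 0 at y ∈ {5, 6}; g ≡ 0 at y ∈ ∅; common: ∅.
  x = 10: f ≡ 0 at y ∈ {7, 10}; g ≡ 0 at y ∈ {6, 8}; common: ∅.
Collecting: common zeros = ∅, so the count is 0.
Comparison with the Bézout bound: 0 ≤ 4 = deg(f)·deg(g), as expected for curves with no common component (the affine F_11-count falls short of the bound because intersections may lie at infinity, over extension fields, or carry multiplicity).


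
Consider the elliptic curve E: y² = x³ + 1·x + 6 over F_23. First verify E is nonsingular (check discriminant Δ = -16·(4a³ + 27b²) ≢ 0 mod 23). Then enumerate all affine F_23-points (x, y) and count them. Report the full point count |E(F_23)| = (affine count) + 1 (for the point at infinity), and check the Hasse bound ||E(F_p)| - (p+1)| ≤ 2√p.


Affine points = {(0, 11), (0, 12), (1, 10), (1, 13), (2, 4), (2, 19), (3, 6), (3, 17), (9, 10), (9, 13), (10, 2), (10, 21), (13, 10), (13, 13), (14, 2), (14, 21), (16, 1), (16, 22), (22, 2), (22, 21)}; affine count = 20; |E(F_23)| = 21.

Discriminant check: Δ ∝ 4a³ + 27b² = 4·1³ + 27·6² = 4·1 + 27·36 ≡ 10 (mod 23). Nonzero ⇒ E is nonsingular.
For each x ∈ F_23, compute rhs = x³ + 1·x + 6 mod 23, then count y ∈ F_23 with y² ≡ rhs.
  x = 0: rhs = 6, matching y values: 11, 12 (2 points).
  x = 1: rhs = 8, matching y values: 10, 13 (2 points).
  x = 2: rhs = 16, matching y values: 4, 19 (2 points).
  x = 3: rhs = 13, matching y values: 6, 17 (2 points).
  x = 4: rhs = 5, matching y values: none (0 points).
  x = 5: rhs = 21, matching y values: none (0 points).
  x = 6: rhs = 21, matching y values: none (0 points).
  x = 7: rhs = 11, matching y values: none (0 points).
  x = 8: rhs = 20, matching y values: none (0 points).
  x = 9: rhs = 8, matching y values: 10, 13 (2 points).
  x = 10: rhs = 4, matching y values: 2, 21 (2 points).
  x = 11: rhs = 14, matching y values: none (0 points).
  x = 12: rhs = 21, matching y values: none (0 points).
  x = 13: rhs = 8, matching y values: 10, 13 (2 points).
  x = 14: rhs = 4, matching y values: 2, 21 (2 points).
  x = 15: rhs = 15, matching y values: none (0 points).
  x = 16: rhs = 1, matching y values: 1, 22 (2 points).
  x = 17: rhs = 14, matching y values: none (0 points).
  x = 18: rhs = 14, matching y values: none (0 points).
  x = 19: rhs = 7, matching y values: none (0 points).
  x = 20: rhs = 22, matching y values: none (0 points).
  x = 21: rhs = 19, matching y values: none (0 points).
  x = 22: rhs = 4, matching y values: 2, 21 (2 points).
Total affine count: 20.
Full point count |E(F_23)| = 20 + 1 = 21.
Hasse bound: |21 − (23+1)| = |-3| = 3 ≤ 2√23 ≈ 9.5917 ✓.


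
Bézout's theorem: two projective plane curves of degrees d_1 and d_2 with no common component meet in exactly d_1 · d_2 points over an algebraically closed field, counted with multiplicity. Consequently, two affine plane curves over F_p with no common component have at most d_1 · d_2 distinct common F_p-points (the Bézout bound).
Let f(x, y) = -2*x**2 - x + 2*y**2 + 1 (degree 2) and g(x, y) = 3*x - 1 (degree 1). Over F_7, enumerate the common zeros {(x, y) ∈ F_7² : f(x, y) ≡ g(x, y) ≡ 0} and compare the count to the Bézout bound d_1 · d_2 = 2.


Common zeros: ∅; count = 0; Bézout bound = 2.

deg(f) = 2, deg(g) = 1, so Bézout bound = 2.
Scan x ∈ F_7. For each x, list the y ∈ F_7 with f(x, y) ≡ 0 and those with g(x, y) ≡ 0 (mod 7); the common zeros in that column are the intersection.
  x = 0: f ≡ 0 at y ∈ ∅; g ≡ 0 at y ∈ ∅; common: ∅.
  x = 1: f ≡ 0 at y ∈ {1, 6}; g ≡ 0 at y ∈ ∅; common: ∅.
  x = 2: f ≡ 0 at y ∈ {1, 6}; g ≡ 0 at y ∈ ∅; common: ∅.
  x = 3: f ≡ 0 at y ∈ ∅; g ≡ 0 at y ∈ ∅; common: ∅.
  x = 4: f ≡ 0 at y ∈ {0}; g ≡ 0 at y ∈ ∅; common: ∅.
  x = 5: f ≡ 0 at y ∈ ∅; g ≡ 0 at y ∈ {0, 1, 2, 3, 4, 5, 6}; common: ∅.
  x = 6: f ≡ 0 at y ∈ {0}; g ≡ 0 at y ∈ ∅; common: ∅.
Collecting: common zeros = ∅, so the count is 0.
Comparison with the Bézout bound: 0 ≤ 2 = deg(f)·deg(g), as expected for curves with no common component (the affine F_7-count falls short of the bound because intersections may lie at infinity, over extension fields, or carry multiplicity).


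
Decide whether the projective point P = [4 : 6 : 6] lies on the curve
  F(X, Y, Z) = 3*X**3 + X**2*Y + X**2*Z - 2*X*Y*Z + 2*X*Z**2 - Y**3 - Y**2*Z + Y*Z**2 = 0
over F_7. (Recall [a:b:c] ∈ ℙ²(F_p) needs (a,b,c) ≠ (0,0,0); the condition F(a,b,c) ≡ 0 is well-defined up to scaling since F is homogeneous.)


F(4,6,6) ≡ 0 (mod 7); P is on the curve.

Evaluate F(4, 6, 6) term-by-term (mod 7).
  3*X**3 ↦ 3·64·1·1 = 192
  X**2*Y ↦ 1·16·6·1 = 96
  X**2*Z ↦ 1·16·1·6 = 96
  -2*X*Y*Z ↦ -2·4·6·6 = -288
  2*X*Z**2 ↦ 2·4·1·36 = 288
  -Y**3 ↦ -1·1·216·1 = -216
  -Y**2*Z ↦ -1·1·36·6 = -216
  Y*Z**2 ↦ 1·1·6·36 = 216
Sum: F(4, 6, 6) = (192) + (96) + (96) + (-288) + (288) + (-216) + (-216) + (216) = 168.
Reducing mod 7: 168 ≡ 0 (mod 7).
Since F(a, b, c) ≡ 0 (mod 7), P lies on the curve.


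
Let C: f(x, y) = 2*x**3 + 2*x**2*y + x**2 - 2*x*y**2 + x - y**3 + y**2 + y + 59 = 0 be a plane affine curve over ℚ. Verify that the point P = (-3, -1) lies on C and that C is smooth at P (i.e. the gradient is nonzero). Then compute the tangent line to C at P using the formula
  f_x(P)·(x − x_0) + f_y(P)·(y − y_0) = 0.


Tangent line at P: 59*x + 2*y + 179 = 0.

Step 1: f(-3, -1) = 0, so P lies on C.
Step 2: partial derivatives
  f_x(x, y) = 6*x**2 + 4*x*y + 2*x - 2*y**2 + 1, f_y(x, y) = 2*x**2 - 4*x*y - 3*y**2 + 2*y + 1.
  f_x(P) = 59, f_y(P) = 2 (gradient nonzero, so P is smooth).
Step 3: tangent line at P: 59·(x − -3) + 2·(y − -1) = 0.
Expanding: 59*x + 2*y + 179 = 0.


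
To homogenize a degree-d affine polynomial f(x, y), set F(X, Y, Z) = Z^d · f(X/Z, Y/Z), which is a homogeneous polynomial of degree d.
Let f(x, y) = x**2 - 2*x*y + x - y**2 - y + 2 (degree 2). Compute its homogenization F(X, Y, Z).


F(X, Y, Z) = X**2 - 2*X*Y + X*Z - Y**2 - Y*Z + 2*Z**2

deg(f) = 2.
Substitute x = X/Z, y = Y/Z into f, then multiply by Z^2.
  monomial 1·x^2·y^0 ↦ 1·X^2·Y^0·Z^0.
  monomial -2·x^1·y^1 ↦ -2·X^1·Y^1·Z^0.
  monomial 1·x^1·y^0 ↦ 1·X^1·Y^0·Z^1.
  monomial -1·x^0·y^2 ↦ -1·X^0·Y^2·Z^0.
  monomial -1·x^0·y^1 ↦ -1·X^0·Y^1·Z^1.
  monomial 2·x^0·y^0 ↦ 2·X^0·Y^0·Z^2.
Collecting: F(X, Y, Z) = X**2 - 2*X*Y + X*Z - Y**2 - Y*Z + 2*Z**2.


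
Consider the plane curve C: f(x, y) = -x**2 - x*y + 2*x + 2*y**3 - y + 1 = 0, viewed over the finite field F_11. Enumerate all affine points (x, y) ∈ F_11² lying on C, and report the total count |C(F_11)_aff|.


Affine F_11-points: {(0, 10), (1, 5), (2, 1), (2, 2), (2, 8), (3, 4), (3, 8), (3, 10), (5, 3), (6, 4), (7, 5), (9, 2), (10, 1)}; count = 13.

For each of the 121 pairs (x, y) ∈ F_11², evaluate f(x, y) mod 11. Record the zeros.
  x = 0: [0↦1, 1↦2, 2↦4, 3↦8, 4↦4, 5↦4, 6↦9, 7↦9, 8↦5, 9↦9, 10↦0]  zeros at y ∈ {10}
  x = 1: [0↦2, 1↦2, 2↦3, 3↦6, 4↦1, 5↦0, 6↦4, 7↦3, 8↦9, 9↦1, 10↦2]  zeros at y ∈ {5}
  x = 2: [0↦1, 1↦0, 2↦0, 3↦2, 4↦7, 5↦5, 6↦8, 7↦6, 8↦0, 9↦2, 10↦2]  zeros at y ∈ {1, 2, 8}
  x = 3: [0↦9, 1↦7, 2↦6, 3↦7, 4↦0, 5↦8, 6↦10, 7↦7, 8↦0, 9↦1, 10↦0]  zeros at y ∈ {4, 8, 10}
  x = 4: [0↦4, 1↦1, 2↦10, 3↦10, 4↦2, 5↦9, 6↦10, 7↦6, 8↦9, 9↦9, 10↦7]  zeros at y ∈ ∅
  x = 5: [0↦8, 1↦4, 2↦1, 3↦0, 4↦2, 5↦8, 6↦8, 7↦3, 8↦5, 9↦4, 10↦1]  zeros at y ∈ {3}
  x = 6: [0↦10, 1↦5, 2↦1, 3↦10, 4↦0, 5↦5, 6↦4, 7↦9, 8↦10, 9↦8, 10↦4]  zeros at y ∈ {4}
  x = 7: [0↦10, 1↦4, 2↦10, 3↦7, 4↦7, 5↦0, 6↦9, 7↦2, 8↦2, 9↦10, 10↦5]  zeros at y ∈ {5}
  x = 8: [0↦8, 1↦1, 2↦6, 3↦2, 4↦1, 5↦4, 6↦1, 7↦4, 8↦3, 9↦10, 10↦4]  zeros at y ∈ ∅
  x = 9: [0↦4, 1↦7, 2↦0, 3↦6, 4↦4, 5↦6, 6↦2, 7↦4, 8↦2, 9↦8, 10↦1]  zeros at y ∈ {2}
  x = 10: [0↦9, 1↦0, 2↦3, 3↦8, 4↦5, 5↦6, 6↦1, 7↦2, 8↦10, 9↦4, 10↦7]  zeros at y ∈ {1}
Collecting zeros: affine points = {(0, 10), (1, 5), (2, 1), (2, 2), (2, 8), (3, 4), (3, 8), (3, 10), (5, 3), (6, 4), (7, 5), (9, 2), (10, 1)}.
Total count |C(F_11)_aff| = 13.
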